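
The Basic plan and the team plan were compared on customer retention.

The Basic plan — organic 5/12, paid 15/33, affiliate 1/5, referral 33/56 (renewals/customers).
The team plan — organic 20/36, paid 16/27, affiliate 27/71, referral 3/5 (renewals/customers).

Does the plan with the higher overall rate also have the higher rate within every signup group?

Organic: the Basic plan 5/12 = 41.7%, the team plan 20/36 = 55.6% → the team plan
Paid: the Basic plan 15/33 = 45.5%, the team plan 16/27 = 59.3% → the team plan
Affiliate: the Basic plan 1/5 = 20.0%, the team plan 27/71 = 38.0% → the team plan
Referral: the Basic plan 33/56 = 58.9%, the team plan 3/5 = 60.0% → the team plan
Overall: the Basic plan 54/106 = 50.9%, the team plan 66/139 = 47.5% → the Basic plan
The team plan wins each signup group but the Basic plan wins overall — the comparison reverses. The team plan's customers skew toward affiliate, which has a lower base rate.

No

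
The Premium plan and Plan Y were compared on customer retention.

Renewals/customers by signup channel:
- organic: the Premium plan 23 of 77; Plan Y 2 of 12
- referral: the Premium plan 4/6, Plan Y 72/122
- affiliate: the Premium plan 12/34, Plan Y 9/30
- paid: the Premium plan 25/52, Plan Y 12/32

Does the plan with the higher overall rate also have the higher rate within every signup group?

Organic: the Premium plan 23/77 = 29.9%, Plan Y 2/12 = 16.7% → the Premium plan
Referral: the Premium plan 4/6 = 66.7%, Plan Y 72/122 = 59.0% → the Premium plan
Affiliate: the Premium plan 12/34 = 35.3%, Plan Y 9/30 = 30.0% → the Premium plan
Paid: the Premium plan 25/52 = 48.1%, Plan Y 12/32 = 37.5% → the Premium plan
Overall: the Premium plan 64/169 = 37.9%, Plan Y 95/196 = 48.5% → Plan Y
The Premium plan wins each signup group but Plan Y wins overall — the comparison reverses. The Premium plan's customers skew toward organic, which has a lower base rate.

No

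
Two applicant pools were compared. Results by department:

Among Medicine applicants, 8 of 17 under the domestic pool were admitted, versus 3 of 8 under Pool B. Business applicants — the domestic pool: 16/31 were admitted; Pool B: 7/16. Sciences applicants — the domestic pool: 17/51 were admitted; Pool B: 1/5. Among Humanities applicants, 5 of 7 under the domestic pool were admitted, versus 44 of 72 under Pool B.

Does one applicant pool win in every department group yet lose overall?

Yes

Medicine: the domestic pool 8/17 = 47.1%, Pool B 3/8 = 37.5% → the domestic pool
Business: the domestic pool 16/31 = 51.6%, Pool B 7/16 = 43.8% → the domestic pool
Sciences: the domestic pool 17/51 = 33.3%, Pool B 1/5 = 20.0% → the domestic pool
Humanities: the domestic pool 5/7 = 71.4%, Pool B 44/72 = 61.1% → the domestic pool
Overall: the domestic pool 46/106 = 43.4%, Pool B 55/101 = 54.5% → Pool B
The domestic pool wins each department group but Pool B wins overall — the comparison reverses. The domestic pool's applicants skew toward Sciences, which has a lower base rate.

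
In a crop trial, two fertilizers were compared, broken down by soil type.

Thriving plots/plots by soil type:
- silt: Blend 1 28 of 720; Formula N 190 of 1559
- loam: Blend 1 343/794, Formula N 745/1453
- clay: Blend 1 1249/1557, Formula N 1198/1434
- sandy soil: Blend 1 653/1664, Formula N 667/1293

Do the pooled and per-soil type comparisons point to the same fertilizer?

Silt: Blend 1 28/720 = 3.9%, Formula N 190/1559 = 12.2% → Formula N
Loam: Blend 1 343/794 = 43.2%, Formula N 745/1453 = 51.3% → Formula N
Clay: Blend 1 1249/1557 = 80.2%, Formula N 1198/1434 = 83.5% → Formula N
Sandy soil: Blend 1 653/1664 = 39.2%, Formula N 667/1293 = 51.6% → Formula N
Overall: Blend 1 2273/4735 = 48.0%, Formula N 2800/5739 = 48.8% → Formula N
Formula N wins overall and in every soil group — no reversal.

Yes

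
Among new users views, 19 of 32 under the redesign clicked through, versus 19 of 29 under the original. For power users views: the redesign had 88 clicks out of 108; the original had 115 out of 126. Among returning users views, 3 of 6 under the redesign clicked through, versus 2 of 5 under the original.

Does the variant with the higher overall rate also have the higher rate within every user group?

New users: the redesign 19/32 = 59.4%, the original 19/29 = 65.5% → the original
Power users: the redesign 88/108 = 81.5%, the original 115/126 = 91.3% → the original
Returning users: the redesign 3/6 = 50.0%, the original 2/5 = 40.0% → the redesign
Overall: the redesign 110/146 = 75.3%, the original 136/160 = 85.0% → the original
Neither sweeps: the redesign wins 1 of 3 groups, the original wins 2. The original wins overall but not every group — no Simpson reversal.

No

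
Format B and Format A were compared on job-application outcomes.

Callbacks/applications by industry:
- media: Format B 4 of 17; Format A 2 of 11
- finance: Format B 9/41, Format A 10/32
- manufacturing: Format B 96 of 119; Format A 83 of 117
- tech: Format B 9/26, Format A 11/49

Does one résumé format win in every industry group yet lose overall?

Media: Format B 4/17 = 23.5%, Format A 2/11 = 18.2% → Format B
Finance: Format B 9/41 = 22.0%, Format A 10/32 = 31.2% → Format A
Manufacturing: Format B 96/119 = 80.7%, Format A 83/117 = 70.9% → Format B
Tech: Format B 9/26 = 34.6%, Format A 11/49 = 22.4% → Format B
Overall: Format B 118/203 = 58.1%, Format A 106/209 = 50.7% → Format B
Neither sweeps: Format B wins 3 of 4 groups, Format A wins 1. Format B wins overall but not every group — no Simpson reversal.

No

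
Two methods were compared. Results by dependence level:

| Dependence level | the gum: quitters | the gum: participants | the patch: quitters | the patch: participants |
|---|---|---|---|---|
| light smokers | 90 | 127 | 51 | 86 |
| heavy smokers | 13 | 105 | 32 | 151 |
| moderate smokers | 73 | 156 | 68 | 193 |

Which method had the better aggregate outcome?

Light smokers: the gum 90/127 = 70.9%, the patch 51/86 = 59.3% → the gum
Heavy smokers: the gum 13/105 = 12.4%, the patch 32/151 = 21.2% → the patch
Moderate smokers: the gum 73/156 = 46.8%, the patch 68/193 = 35.2% → the gum
Overall: the gum 176/388 = 45.4%, the patch 151/430 = 35.1% → the gum
(Neither sweeps every dependence group, but the gum has the higher pooled rate.)

the gum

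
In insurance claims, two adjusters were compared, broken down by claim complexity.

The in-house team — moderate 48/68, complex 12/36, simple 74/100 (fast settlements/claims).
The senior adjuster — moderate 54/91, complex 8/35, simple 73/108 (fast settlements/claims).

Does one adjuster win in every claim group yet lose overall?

No

Moderate: the in-house team 48/68 = 70.6%, the senior adjuster 54/91 = 59.3% → the in-house team
Complex: the in-house team 12/36 = 33.3%, the senior adjuster 8/35 = 22.9% → the in-house team
Simple: the in-house team 74/100 = 74.0%, the senior adjuster 73/108 = 67.6% → the in-house team
Overall: the in-house team 134/204 = 65.7%, the senior adjuster 135/234 = 57.7% → the in-house team
The in-house team wins overall and in every claim group — no reversal.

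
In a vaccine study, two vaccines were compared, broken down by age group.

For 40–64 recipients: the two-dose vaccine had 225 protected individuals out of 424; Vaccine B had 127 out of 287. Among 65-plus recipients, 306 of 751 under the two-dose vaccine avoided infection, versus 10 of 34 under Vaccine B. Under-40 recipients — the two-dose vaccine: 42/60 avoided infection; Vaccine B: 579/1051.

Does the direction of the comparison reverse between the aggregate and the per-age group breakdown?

40–64: the two-dose vaccine 225/424 = 53.1%, Vaccine B 127/287 = 44.3% → the two-dose vaccine
65-plus: the two-dose vaccine 306/751 = 40.7%, Vaccine B 10/34 = 29.4% → the two-dose vaccine
Under-40: the two-dose vaccine 42/60 = 70.0%, Vaccine B 579/1051 = 55.1% → the two-dose vaccine
Overall: the two-dose vaccine 573/1235 = 46.4%, Vaccine B 716/1372 = 52.2% → Vaccine B
The two-dose vaccine wins each age group but Vaccine B wins overall — the comparison reverses. The two-dose vaccine's recipients skew toward 65-plus, which has a lower base rate.

Yes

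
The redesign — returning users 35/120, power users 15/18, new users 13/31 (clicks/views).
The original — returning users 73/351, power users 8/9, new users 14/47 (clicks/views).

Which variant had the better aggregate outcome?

the redesign

Returning users: the redesign 35/120 = 29.2%, the original 73/351 = 20.8% → the redesign
Power users: the redesign 15/18 = 83.3%, the original 8/9 = 88.9% → the original
New users: the redesign 13/31 = 41.9%, the original 14/47 = 29.8% → the redesign
Overall: the redesign 63/169 = 37.3%, the original 95/407 = 23.3% → the redesign
(Neither sweeps every user group, but the redesign has the higher pooled rate.)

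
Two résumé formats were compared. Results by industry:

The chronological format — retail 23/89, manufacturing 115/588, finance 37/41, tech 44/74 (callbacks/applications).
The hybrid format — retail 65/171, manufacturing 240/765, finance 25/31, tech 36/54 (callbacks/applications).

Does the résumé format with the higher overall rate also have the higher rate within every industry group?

Retail: the chronological format 23/89 = 25.8%, the hybrid format 65/171 = 38.0% → the hybrid format
Manufacturing: the chronological format 115/588 = 19.6%, the hybrid format 240/765 = 31.4% → the hybrid format
Finance: the chronological format 37/41 = 90.2%, the hybrid format 25/31 = 80.6% → the chronological format
Tech: the chronological format 44/74 = 59.5%, the hybrid format 36/54 = 66.7% → the hybrid format
Overall: the chronological format 219/792 = 27.7%, the hybrid format 366/1021 = 35.8% → the hybrid format
Neither sweeps: the chronological format wins 1 of 4 groups, the hybrid format wins 3. The hybrid format wins overall but not every group — no Simpson reversal.

No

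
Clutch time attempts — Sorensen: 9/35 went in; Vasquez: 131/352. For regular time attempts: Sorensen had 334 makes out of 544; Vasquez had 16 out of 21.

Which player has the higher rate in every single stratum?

Vasquez

Clutch time: Sorensen 9/35 = 25.7%, Vasquez 131/352 = 37.2% → Vasquez
Regular time: Sorensen 334/544 = 61.4%, Vasquez 16/21 = 76.2% → Vasquez
Vasquez has the higher rate in both groups.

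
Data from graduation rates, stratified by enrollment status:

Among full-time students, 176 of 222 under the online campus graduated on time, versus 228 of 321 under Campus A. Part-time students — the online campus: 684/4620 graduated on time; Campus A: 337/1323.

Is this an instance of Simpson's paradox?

No

Full-time: the online campus 176/222 = 79.3%, Campus A 228/321 = 71.0% → the online campus
Part-time: the online campus 684/4620 = 14.8%, Campus A 337/1323 = 25.5% → Campus A
Overall: the online campus 860/4842 = 17.8%, Campus A 565/1644 = 34.4% → Campus A
Neither sweeps: the online campus wins 1 of 2 groups, Campus A wins 1. Campus A wins overall but not every group — no Simpson reversal.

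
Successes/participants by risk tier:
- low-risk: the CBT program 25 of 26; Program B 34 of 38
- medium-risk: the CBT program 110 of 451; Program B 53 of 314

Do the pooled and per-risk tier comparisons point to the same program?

Low-risk: the CBT program 25/26 = 96.2%, Program B 34/38 = 89.5% → the CBT program
Medium-risk: the CBT program 110/451 = 24.4%, Program B 53/314 = 16.9% → the CBT program
Overall: the CBT program 135/477 = 28.3%, Program B 87/352 = 24.7% → the CBT program
The CBT program wins overall and in every risk group — no reversal.

Yes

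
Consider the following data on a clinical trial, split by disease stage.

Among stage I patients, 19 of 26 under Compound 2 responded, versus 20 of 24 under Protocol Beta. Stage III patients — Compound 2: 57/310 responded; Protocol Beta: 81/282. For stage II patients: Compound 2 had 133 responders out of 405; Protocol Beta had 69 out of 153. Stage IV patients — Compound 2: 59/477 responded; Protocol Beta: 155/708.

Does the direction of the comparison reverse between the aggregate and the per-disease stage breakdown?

Stage I: Compound 2 19/26 = 73.1%, Protocol Beta 20/24 = 83.3% → Protocol Beta
Stage III: Compound 2 57/310 = 18.4%, Protocol Beta 81/282 = 28.7% → Protocol Beta
Stage II: Compound 2 133/405 = 32.8%, Protocol Beta 69/153 = 45.1% → Protocol Beta
Stage IV: Compound 2 59/477 = 12.4%, Protocol Beta 155/708 = 21.9% → Protocol Beta
Overall: Compound 2 268/1218 = 22.0%, Protocol Beta 325/1167 = 27.8% → Protocol Beta
Protocol Beta wins overall and in every disease group — no reversal.

No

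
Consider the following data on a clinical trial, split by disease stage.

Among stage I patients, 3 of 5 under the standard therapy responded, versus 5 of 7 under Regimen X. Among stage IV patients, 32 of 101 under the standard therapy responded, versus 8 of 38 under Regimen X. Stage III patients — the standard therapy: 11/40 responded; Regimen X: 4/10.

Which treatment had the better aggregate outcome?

Stage I: the standard therapy 3/5 = 60.0%, Regimen X 5/7 = 71.4% → Regimen X
Stage IV: the standard therapy 32/101 = 31.7%, Regimen X 8/38 = 21.1% → the standard therapy
Stage III: the standard therapy 11/40 = 27.5%, Regimen X 4/10 = 40.0% → Regimen X
Overall: the standard therapy 46/146 = 31.5%, Regimen X 17/55 = 30.9% → the standard therapy
(Neither sweeps every disease group, but the standard therapy has the higher pooled rate.)

the standard therapy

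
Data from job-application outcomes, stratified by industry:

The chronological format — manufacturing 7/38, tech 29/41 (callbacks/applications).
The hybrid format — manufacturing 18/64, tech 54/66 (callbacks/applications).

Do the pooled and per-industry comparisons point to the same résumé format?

Yes

Manufacturing: the chronological format 7/38 = 18.4%, the hybrid format 18/64 = 28.1% → the hybrid format
Tech: the chronological format 29/41 = 70.7%, the hybrid format 54/66 = 81.8% → the hybrid format
Overall: the chronological format 36/79 = 45.6%, the hybrid format 72/130 = 55.4% → the hybrid format
The hybrid format wins overall and in every industry group — no reversal.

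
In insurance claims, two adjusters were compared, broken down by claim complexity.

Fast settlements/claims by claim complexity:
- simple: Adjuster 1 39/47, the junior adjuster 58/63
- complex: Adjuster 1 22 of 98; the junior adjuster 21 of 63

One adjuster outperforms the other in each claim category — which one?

Simple: Adjuster 1 39/47 = 83.0%, the junior adjuster 58/63 = 92.1% → the junior adjuster
Complex: Adjuster 1 22/98 = 22.4%, the junior adjuster 21/63 = 33.3% → the junior adjuster
The junior adjuster has the higher rate in both groups.

the junior adjuster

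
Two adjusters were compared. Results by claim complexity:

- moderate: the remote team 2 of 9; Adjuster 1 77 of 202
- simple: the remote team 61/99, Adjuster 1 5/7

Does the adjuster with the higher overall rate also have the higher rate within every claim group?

Moderate: the remote team 2/9 = 22.2%, Adjuster 1 77/202 = 38.1% → Adjuster 1
Simple: the remote team 61/99 = 61.6%, Adjuster 1 5/7 = 71.4% → Adjuster 1
Overall: the remote team 63/108 = 58.3%, Adjuster 1 82/209 = 39.2% → the remote team
Adjuster 1 wins each claim group but the remote team wins overall — the comparison reverses. Adjuster 1's claims skew toward moderate, which has a lower base rate.

No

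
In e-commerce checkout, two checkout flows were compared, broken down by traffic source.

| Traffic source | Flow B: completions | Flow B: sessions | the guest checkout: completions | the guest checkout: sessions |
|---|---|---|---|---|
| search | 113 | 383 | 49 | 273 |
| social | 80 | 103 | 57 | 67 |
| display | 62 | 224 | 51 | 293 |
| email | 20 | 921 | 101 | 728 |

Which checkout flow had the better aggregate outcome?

Search: Flow B 113/383 = 29.5%, the guest checkout 49/273 = 17.9% → Flow B
Social: Flow B 80/103 = 77.7%, the guest checkout 57/67 = 85.1% → the guest checkout
Display: Flow B 62/224 = 27.7%, the guest checkout 51/293 = 17.4% → Flow B
Email: Flow B 20/921 = 2.2%, the guest checkout 101/728 = 13.9% → the guest checkout
Overall: Flow B 275/1631 = 16.9%, the guest checkout 258/1361 = 19.0% → the guest checkout
(Neither sweeps every traffic group, but the guest checkout has the higher pooled rate.)

the guest checkout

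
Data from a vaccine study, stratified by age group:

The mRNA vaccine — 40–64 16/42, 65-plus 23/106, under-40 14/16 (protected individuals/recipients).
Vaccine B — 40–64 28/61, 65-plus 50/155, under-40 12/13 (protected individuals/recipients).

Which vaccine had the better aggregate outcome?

40–64: the mRNA vaccine 16/42 = 38.1%, Vaccine B 28/61 = 45.9% → Vaccine B
65-plus: the mRNA vaccine 23/106 = 21.7%, Vaccine B 50/155 = 32.3% → Vaccine B
Under-40: the mRNA vaccine 14/16 = 87.5%, Vaccine B 12/13 = 92.3% → Vaccine B
Overall: the mRNA vaccine 53/164 = 32.3%, Vaccine B 90/229 = 39.3% → Vaccine B

Vaccine B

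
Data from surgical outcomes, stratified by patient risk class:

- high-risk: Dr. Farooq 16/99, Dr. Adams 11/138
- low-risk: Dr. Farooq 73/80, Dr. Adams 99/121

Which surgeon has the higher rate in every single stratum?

Dr. Farooq

High-risk: Dr. Farooq 16/99 = 16.2%, Dr. Adams 11/138 = 8.0% → Dr. Farooq
Low-risk: Dr. Farooq 73/80 = 91.2%, Dr. Adams 99/121 = 81.8% → Dr. Farooq
Dr. Farooq has the higher rate in both groups.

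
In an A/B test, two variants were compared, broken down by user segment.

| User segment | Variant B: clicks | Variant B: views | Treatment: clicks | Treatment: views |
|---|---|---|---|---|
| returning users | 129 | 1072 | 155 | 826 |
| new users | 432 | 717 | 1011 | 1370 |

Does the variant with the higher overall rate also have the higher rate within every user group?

Yes

Returning users: Variant B 129/1072 = 12.0%, Treatment 155/826 = 18.8% → Treatment
New users: Variant B 432/717 = 60.3%, Treatment 1011/1370 = 73.8% → Treatment
Overall: Variant B 561/1789 = 31.4%, Treatment 1166/2196 = 53.1% → Treatment
Treatment wins overall and in every user group — no reversal.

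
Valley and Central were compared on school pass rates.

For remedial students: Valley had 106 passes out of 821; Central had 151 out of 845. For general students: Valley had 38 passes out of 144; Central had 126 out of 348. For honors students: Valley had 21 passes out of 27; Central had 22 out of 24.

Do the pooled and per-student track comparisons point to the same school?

Yes

Remedial: Valley 106/821 = 12.9%, Central 151/845 = 17.9% → Central
General: Valley 38/144 = 26.4%, Central 126/348 = 36.2% → Central
Honors: Valley 21/27 = 77.8%, Central 22/24 = 91.7% → Central
Overall: Valley 165/992 = 16.6%, Central 299/1217 = 24.6% → Central
Central wins overall and in every student group — no reversal.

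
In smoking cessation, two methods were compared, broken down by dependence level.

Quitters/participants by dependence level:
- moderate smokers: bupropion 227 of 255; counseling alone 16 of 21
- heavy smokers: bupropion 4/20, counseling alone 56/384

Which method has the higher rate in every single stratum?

Moderate smokers: bupropion 227/255 = 89.0%, counseling alone 16/21 = 76.2% → bupropion
Heavy smokers: bupropion 4/20 = 20.0%, counseling alone 56/384 = 14.6% → bupropion
Bupropion has the higher rate in both groups.

bupropion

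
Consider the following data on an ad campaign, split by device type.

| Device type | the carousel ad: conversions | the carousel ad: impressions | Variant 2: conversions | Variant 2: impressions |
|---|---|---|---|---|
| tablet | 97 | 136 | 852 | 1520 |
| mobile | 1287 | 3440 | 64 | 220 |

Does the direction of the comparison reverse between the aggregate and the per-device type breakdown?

Yes

Tablet: the carousel ad 97/136 = 71.3%, Variant 2 852/1520 = 56.1% → the carousel ad
Mobile: the carousel ad 1287/3440 = 37.4%, Variant 2 64/220 = 29.1% → the carousel ad
Overall: the carousel ad 1384/3576 = 38.7%, Variant 2 916/1740 = 52.6% → Variant 2
The carousel ad wins each device group but Variant 2 wins overall — the comparison reverses. The carousel ad's impressions skew toward mobile, which has a lower base rate.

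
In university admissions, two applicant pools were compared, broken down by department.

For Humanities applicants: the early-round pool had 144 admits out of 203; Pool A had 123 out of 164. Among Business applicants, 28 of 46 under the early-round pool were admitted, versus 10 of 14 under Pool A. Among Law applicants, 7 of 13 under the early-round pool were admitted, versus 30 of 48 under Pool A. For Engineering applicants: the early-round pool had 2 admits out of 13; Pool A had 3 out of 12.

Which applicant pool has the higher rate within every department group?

Humanities: the early-round pool 144/203 = 70.9%, Pool A 123/164 = 75.0% → Pool A
Business: the early-round pool 28/46 = 60.9%, Pool A 10/14 = 71.4% → Pool A
Law: the early-round pool 7/13 = 53.8%, Pool A 30/48 = 62.5% → Pool A
Engineering: the early-round pool 2/13 = 15.4%, Pool A 3/12 = 25.0% → Pool A
Pool A has the higher rate in all 4 groups.

Pool A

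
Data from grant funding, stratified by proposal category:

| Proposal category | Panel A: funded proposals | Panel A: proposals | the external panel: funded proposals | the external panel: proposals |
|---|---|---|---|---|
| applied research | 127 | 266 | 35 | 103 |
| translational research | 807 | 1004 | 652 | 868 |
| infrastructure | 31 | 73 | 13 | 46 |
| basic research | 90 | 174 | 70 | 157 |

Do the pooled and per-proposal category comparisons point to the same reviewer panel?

Applied research: Panel A 127/266 = 47.7%, the external panel 35/103 = 34.0% → Panel A
Translational research: Panel A 807/1004 = 80.4%, the external panel 652/868 = 75.1% → Panel A
Infrastructure: Panel A 31/73 = 42.5%, the external panel 13/46 = 28.3% → Panel A
Basic research: Panel A 90/174 = 51.7%, the external panel 70/157 = 44.6% → Panel A
Overall: Panel A 1055/1517 = 69.5%, the external panel 770/1174 = 65.6% → Panel A
Panel A wins overall and in every proposal group — no reversal.

Yes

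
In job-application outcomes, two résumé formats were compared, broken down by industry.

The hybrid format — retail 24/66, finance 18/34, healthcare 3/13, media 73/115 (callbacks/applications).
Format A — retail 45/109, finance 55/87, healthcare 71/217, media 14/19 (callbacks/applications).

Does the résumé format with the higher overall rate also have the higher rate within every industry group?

Retail: the hybrid format 24/66 = 36.4%, Format A 45/109 = 41.3% → Format A
Finance: the hybrid format 18/34 = 52.9%, Format A 55/87 = 63.2% → Format A
Healthcare: the hybrid format 3/13 = 23.1%, Format A 71/217 = 32.7% → Format A
Media: the hybrid format 73/115 = 63.5%, Format A 14/19 = 73.7% → Format A
Overall: the hybrid format 118/228 = 51.8%, Format A 185/432 = 42.8% → the hybrid format
Format A wins each industry group but the hybrid format wins overall — the comparison reverses. Format A's applications skew toward healthcare, which has a lower base rate.

No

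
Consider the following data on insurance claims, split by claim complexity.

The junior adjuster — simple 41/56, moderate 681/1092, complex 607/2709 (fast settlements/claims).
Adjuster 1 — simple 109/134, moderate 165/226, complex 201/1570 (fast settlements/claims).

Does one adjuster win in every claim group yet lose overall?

Simple: the junior adjuster 41/56 = 73.2%, Adjuster 1 109/134 = 81.3% → Adjuster 1
Moderate: the junior adjuster 681/1092 = 62.4%, Adjuster 1 165/226 = 73.0% → Adjuster 1
Complex: the junior adjuster 607/2709 = 22.4%, Adjuster 1 201/1570 = 12.8% → the junior adjuster
Overall: the junior adjuster 1329/3857 = 34.5%, Adjuster 1 475/1930 = 24.6% → the junior adjuster
Neither sweeps: the junior adjuster wins 1 of 3 groups, Adjuster 1 wins 2. The junior adjuster wins overall but not every group — no Simpson reversal.

No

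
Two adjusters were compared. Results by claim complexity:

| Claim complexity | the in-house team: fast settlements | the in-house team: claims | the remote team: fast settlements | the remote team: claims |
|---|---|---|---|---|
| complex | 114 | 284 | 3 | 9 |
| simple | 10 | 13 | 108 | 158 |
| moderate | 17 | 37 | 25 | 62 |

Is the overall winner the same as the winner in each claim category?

Complex: the in-house team 114/284 = 40.1%, the remote team 3/9 = 33.3% → the in-house team
Simple: the in-house team 10/13 = 76.9%, the remote team 108/158 = 68.4% → the in-house team
Moderate: the in-house team 17/37 = 45.9%, the remote team 25/62 = 40.3% → the in-house team
Overall: the in-house team 141/334 = 42.2%, the remote team 136/229 = 59.4% → the remote team
The in-house team wins each claim group but the remote team wins overall — the comparison reverses. The in-house team's claims skew toward complex, which has a lower base rate.

No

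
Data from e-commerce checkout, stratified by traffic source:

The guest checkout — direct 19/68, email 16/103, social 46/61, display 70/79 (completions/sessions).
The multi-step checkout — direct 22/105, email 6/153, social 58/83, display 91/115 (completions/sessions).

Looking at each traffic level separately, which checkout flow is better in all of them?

Direct: the guest checkout 19/68 = 27.9%, the multi-step checkout 22/105 = 21.0% → the guest checkout
Email: the guest checkout 16/103 = 15.5%, the multi-step checkout 6/153 = 3.9% → the guest checkout
Social: the guest checkout 46/61 = 75.4%, the multi-step checkout 58/83 = 69.9% → the guest checkout
Display: the guest checkout 70/79 = 88.6%, the multi-step checkout 91/115 = 79.1% → the guest checkout
The guest checkout has the higher rate in all 4 groups.

the guest checkout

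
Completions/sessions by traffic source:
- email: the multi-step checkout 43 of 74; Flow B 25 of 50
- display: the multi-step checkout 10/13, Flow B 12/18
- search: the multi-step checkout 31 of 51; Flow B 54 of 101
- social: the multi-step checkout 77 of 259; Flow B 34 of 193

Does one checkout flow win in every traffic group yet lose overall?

Email: the multi-step checkout 43/74 = 58.1%, Flow B 25/50 = 50.0% → the multi-step checkout
Display: the multi-step checkout 10/13 = 76.9%, Flow B 12/18 = 66.7% → the multi-step checkout
Search: the multi-step checkout 31/51 = 60.8%, Flow B 54/101 = 53.5% → the multi-step checkout
Social: the multi-step checkout 77/259 = 29.7%, Flow B 34/193 = 17.6% → the multi-step checkout
Overall: the multi-step checkout 161/397 = 40.6%, Flow B 125/362 = 34.5% → the multi-step checkout
The multi-step checkout wins overall and in every traffic group — no reversal.

No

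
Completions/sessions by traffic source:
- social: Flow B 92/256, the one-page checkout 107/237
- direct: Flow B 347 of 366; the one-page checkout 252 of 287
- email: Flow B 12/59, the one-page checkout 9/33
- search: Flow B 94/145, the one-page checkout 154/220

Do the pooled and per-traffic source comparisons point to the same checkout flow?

Social: Flow B 92/256 = 35.9%, the one-page checkout 107/237 = 45.1% → the one-page checkout
Direct: Flow B 347/366 = 94.8%, the one-page checkout 252/287 = 87.8% → Flow B
Email: Flow B 12/59 = 20.3%, the one-page checkout 9/33 = 27.3% → the one-page checkout
Search: Flow B 94/145 = 64.8%, the one-page checkout 154/220 = 70.0% → the one-page checkout
Overall: Flow B 545/826 = 66.0%, the one-page checkout 522/777 = 67.2% → the one-page checkout
Neither sweeps: Flow B wins 1 of 4 groups, the one-page checkout wins 3. The one-page checkout wins overall but not every group — no Simpson reversal.

No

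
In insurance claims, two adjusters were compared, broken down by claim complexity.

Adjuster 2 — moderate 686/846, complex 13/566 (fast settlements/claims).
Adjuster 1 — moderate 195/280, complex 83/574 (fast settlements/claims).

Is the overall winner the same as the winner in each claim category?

No

Moderate: Adjuster 2 686/846 = 81.1%, Adjuster 1 195/280 = 69.6% → Adjuster 2
Complex: Adjuster 2 13/566 = 2.3%, Adjuster 1 83/574 = 14.5% → Adjuster 1
Overall: Adjuster 2 699/1412 = 49.5%, Adjuster 1 278/854 = 32.6% → Adjuster 2
Neither sweeps: Adjuster 2 wins 1 of 2 groups, Adjuster 1 wins 1. Adjuster 2 wins overall but not every group — no Simpson reversal.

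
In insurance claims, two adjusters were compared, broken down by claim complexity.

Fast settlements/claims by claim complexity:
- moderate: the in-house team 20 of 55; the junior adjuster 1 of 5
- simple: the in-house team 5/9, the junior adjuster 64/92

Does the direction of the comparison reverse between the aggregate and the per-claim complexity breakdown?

Moderate: the in-house team 20/55 = 36.4%, the junior adjuster 1/5 = 20.0% → the in-house team
Simple: the in-house team 5/9 = 55.6%, the junior adjuster 64/92 = 69.6% → the junior adjuster
Overall: the in-house team 25/64 = 39.1%, the junior adjuster 65/97 = 67.0% → the junior adjuster
Neither sweeps: the in-house team wins 1 of 2 groups, the junior adjuster wins 1. The junior adjuster wins overall but not every group — no Simpson reversal.

No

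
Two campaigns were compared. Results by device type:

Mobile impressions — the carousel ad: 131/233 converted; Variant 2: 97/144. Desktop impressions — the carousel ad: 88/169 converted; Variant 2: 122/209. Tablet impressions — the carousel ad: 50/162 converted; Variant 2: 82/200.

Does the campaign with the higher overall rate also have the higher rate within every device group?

Yes

Mobile: the carousel ad 131/233 = 56.2%, Variant 2 97/144 = 67.4% → Variant 2
Desktop: the carousel ad 88/169 = 52.1%, Variant 2 122/209 = 58.4% → Variant 2
Tablet: the carousel ad 50/162 = 30.9%, Variant 2 82/200 = 41.0% → Variant 2
Overall: the carousel ad 269/564 = 47.7%, Variant 2 301/553 = 54.4% → Variant 2
Variant 2 wins overall and in every device group — no reversal.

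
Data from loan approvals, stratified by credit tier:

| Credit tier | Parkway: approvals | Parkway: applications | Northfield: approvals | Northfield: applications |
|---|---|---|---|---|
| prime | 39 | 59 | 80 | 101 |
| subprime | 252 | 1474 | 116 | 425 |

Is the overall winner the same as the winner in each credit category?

Yes

Prime: Parkway 39/59 = 66.1%, Northfield 80/101 = 79.2% → Northfield
Subprime: Parkway 252/1474 = 17.1%, Northfield 116/425 = 27.3% → Northfield
Overall: Parkway 291/1533 = 19.0%, Northfield 196/526 = 37.3% → Northfield
Northfield wins overall and in every credit group — no reversal.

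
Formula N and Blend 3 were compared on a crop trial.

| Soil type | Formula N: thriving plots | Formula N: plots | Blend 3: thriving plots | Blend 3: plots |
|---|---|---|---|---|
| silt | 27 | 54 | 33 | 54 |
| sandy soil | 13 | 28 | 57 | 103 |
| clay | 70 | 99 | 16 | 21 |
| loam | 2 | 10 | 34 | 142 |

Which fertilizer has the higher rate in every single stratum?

Blend 3

Silt: Formula N 27/54 = 50.0%, Blend 3 33/54 = 61.1% → Blend 3
Sandy soil: Formula N 13/28 = 46.4%, Blend 3 57/103 = 55.3% → Blend 3
Clay: Formula N 70/99 = 70.7%, Blend 3 16/21 = 76.2% → Blend 3
Loam: Formula N 2/10 = 20.0%, Blend 3 34/142 = 23.9% → Blend 3
Blend 3 has the higher rate in all 4 groups.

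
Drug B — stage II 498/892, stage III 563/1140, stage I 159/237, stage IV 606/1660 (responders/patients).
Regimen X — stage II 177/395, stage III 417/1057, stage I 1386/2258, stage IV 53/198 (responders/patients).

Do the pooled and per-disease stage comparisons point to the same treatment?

Stage II: Drug B 498/892 = 55.8%, Regimen X 177/395 = 44.8% → Drug B
Stage III: Drug B 563/1140 = 49.4%, Regimen X 417/1057 = 39.5% → Drug B
Stage I: Drug B 159/237 = 67.1%, Regimen X 1386/2258 = 61.4% → Drug B
Stage IV: Drug B 606/1660 = 36.5%, Regimen X 53/198 = 26.8% → Drug B
Overall: Drug B 1826/3929 = 46.5%, Regimen X 2033/3908 = 52.0% → Regimen X
Drug B wins each disease group but Regimen X wins overall — the comparison reverses. Drug B's patients skew toward stage IV, which has a lower base rate.

No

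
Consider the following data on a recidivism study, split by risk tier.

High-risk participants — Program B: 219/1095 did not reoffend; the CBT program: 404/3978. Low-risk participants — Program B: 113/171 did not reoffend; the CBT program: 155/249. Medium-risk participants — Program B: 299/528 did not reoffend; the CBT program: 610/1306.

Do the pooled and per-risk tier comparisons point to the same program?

Yes

High-risk: Program B 219/1095 = 20.0%, the CBT program 404/3978 = 10.2% → Program B
Low-risk: Program B 113/171 = 66.1%, the CBT program 155/249 = 62.2% → Program B
Medium-risk: Program B 299/528 = 56.6%, the CBT program 610/1306 = 46.7% → Program B
Overall: Program B 631/1794 = 35.2%, the CBT program 1169/5533 = 21.1% → Program B
Program B wins overall and in every risk group — no reversal.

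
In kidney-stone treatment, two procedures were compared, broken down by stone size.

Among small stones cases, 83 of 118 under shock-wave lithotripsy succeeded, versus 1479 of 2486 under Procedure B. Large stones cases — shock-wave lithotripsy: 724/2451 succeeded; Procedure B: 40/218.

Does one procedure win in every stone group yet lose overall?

Small stones: shock-wave lithotripsy 83/118 = 70.3%, Procedure B 1479/2486 = 59.5% → shock-wave lithotripsy
Large stones: shock-wave lithotripsy 724/2451 = 29.5%, Procedure B 40/218 = 18.3% → shock-wave lithotripsy
Overall: shock-wave lithotripsy 807/2569 = 31.4%, Procedure B 1519/2704 = 56.2% → Procedure B
Shock-wave lithotripsy wins each stone group but Procedure B wins overall — the comparison reverses. Shock-wave lithotripsy's cases skew toward large stones, which has a lower base rate.

Yes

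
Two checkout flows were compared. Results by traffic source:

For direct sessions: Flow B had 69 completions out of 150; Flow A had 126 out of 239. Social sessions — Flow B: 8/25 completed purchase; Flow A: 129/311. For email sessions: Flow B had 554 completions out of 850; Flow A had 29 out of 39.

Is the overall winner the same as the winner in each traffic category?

No

Direct: Flow B 69/150 = 46.0%, Flow A 126/239 = 52.7% → Flow A
Social: Flow B 8/25 = 32.0%, Flow A 129/311 = 41.5% → Flow A
Email: Flow B 554/850 = 65.2%, Flow A 29/39 = 74.4% → Flow A
Overall: Flow B 631/1025 = 61.6%, Flow A 284/589 = 48.2% → Flow B
Flow A wins each traffic group but Flow B wins overall — the comparison reverses. Flow A's sessions skew toward social, which has a lower base rate.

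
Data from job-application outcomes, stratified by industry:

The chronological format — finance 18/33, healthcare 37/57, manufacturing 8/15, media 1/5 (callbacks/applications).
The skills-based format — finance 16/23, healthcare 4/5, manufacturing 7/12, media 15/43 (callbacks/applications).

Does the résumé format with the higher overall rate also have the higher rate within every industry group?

No

Finance: the chronological format 18/33 = 54.5%, the skills-based format 16/23 = 69.6% → the skills-based format
Healthcare: the chronological format 37/57 = 64.9%, the skills-based format 4/5 = 80.0% → the skills-based format
Manufacturing: the chronological format 8/15 = 53.3%, the skills-based format 7/12 = 58.3% → the skills-based format
Media: the chronological format 1/5 = 20.0%, the skills-based format 15/43 = 34.9% → the skills-based format
Overall: the chronological format 64/110 = 58.2%, the skills-based format 42/83 = 50.6% → the chronological format
The skills-based format wins each industry group but the chronological format wins overall — the comparison reverses. The skills-based format's applications skew toward media, which has a lower base rate.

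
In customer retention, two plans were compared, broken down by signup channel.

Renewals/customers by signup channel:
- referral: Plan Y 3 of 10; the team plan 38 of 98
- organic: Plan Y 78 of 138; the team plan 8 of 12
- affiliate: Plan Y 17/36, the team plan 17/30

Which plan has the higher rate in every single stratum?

the team plan

Referral: Plan Y 3/10 = 30.0%, the team plan 38/98 = 38.8% → the team plan
Organic: Plan Y 78/138 = 56.5%, the team plan 8/12 = 66.7% → the team plan
Affiliate: Plan Y 17/36 = 47.2%, the team plan 17/30 = 56.7% → the team plan
The team plan has the higher rate in all 3 groups.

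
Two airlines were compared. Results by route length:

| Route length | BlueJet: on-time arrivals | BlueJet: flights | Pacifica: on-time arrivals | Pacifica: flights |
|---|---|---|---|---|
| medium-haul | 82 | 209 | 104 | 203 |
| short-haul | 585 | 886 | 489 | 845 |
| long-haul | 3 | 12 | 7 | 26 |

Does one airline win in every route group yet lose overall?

No

Medium-haul: BlueJet 82/209 = 39.2%, Pacifica 104/203 = 51.2% → Pacifica
Short-haul: BlueJet 585/886 = 66.0%, Pacifica 489/845 = 57.9% → BlueJet
Long-haul: BlueJet 3/12 = 25.0%, Pacifica 7/26 = 26.9% → Pacifica
Overall: BlueJet 670/1107 = 60.5%, Pacifica 600/1074 = 55.9% → BlueJet
Neither sweeps: BlueJet wins 1 of 3 groups, Pacifica wins 2. BlueJet wins overall but not every group — no Simpson reversal.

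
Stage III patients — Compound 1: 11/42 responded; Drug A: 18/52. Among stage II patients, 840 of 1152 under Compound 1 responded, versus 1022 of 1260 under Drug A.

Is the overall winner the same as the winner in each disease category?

Yes

Stage III: Compound 1 11/42 = 26.2%, Drug A 18/52 = 34.6% → Drug A
Stage II: Compound 1 840/1152 = 72.9%, Drug A 1022/1260 = 81.1% → Drug A
Overall: Compound 1 851/1194 = 71.3%, Drug A 1040/1312 = 79.3% → Drug A
Drug A wins overall and in every disease group — no reversal.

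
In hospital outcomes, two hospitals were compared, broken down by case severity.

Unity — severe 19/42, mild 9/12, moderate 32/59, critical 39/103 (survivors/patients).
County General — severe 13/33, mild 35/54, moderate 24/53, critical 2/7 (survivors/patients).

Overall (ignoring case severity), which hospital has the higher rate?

County General

Severe: Unity 19/42 = 45.2%, County General 13/33 = 39.4% → Unity
Mild: Unity 9/12 = 75.0%, County General 35/54 = 64.8% → Unity
Moderate: Unity 32/59 = 54.2%, County General 24/53 = 45.3% → Unity
Critical: Unity 39/103 = 37.9%, County General 2/7 = 28.6% → Unity
Overall: Unity 99/216 = 45.8%, County General 74/147 = 50.3% → County General
(Unity wins every case group but County General wins overall — Unity's patients skew toward the low-rate critical group.)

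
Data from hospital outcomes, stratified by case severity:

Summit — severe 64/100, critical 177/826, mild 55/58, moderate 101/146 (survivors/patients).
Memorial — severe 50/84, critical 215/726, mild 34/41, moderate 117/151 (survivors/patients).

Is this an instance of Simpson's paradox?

Severe: Summit 64/100 = 64.0%, Memorial 50/84 = 59.5% → Summit
Critical: Summit 177/826 = 21.4%, Memorial 215/726 = 29.6% → Memorial
Mild: Summit 55/58 = 94.8%, Memorial 34/41 = 82.9% → Summit
Moderate: Summit 101/146 = 69.2%, Memorial 117/151 = 77.5% → Memorial
Overall: Summit 397/1130 = 35.1%, Memorial 416/1002 = 41.5% → Memorial
Neither sweeps: Summit wins 2 of 4 groups, Memorial wins 2. Memorial wins overall but not every group — no Simpson reversal.

No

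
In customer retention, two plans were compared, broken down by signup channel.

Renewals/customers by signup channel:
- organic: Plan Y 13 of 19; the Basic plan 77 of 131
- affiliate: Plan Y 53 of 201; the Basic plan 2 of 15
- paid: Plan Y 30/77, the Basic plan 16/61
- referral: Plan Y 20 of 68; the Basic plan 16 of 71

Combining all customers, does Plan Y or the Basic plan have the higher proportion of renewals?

the Basic plan

Organic: Plan Y 13/19 = 68.4%, the Basic plan 77/131 = 58.8% → Plan Y
Affiliate: Plan Y 53/201 = 26.4%, the Basic plan 2/15 = 13.3% → Plan Y
Paid: Plan Y 30/77 = 39.0%, the Basic plan 16/61 = 26.2% → Plan Y
Referral: Plan Y 20/68 = 29.4%, the Basic plan 16/71 = 22.5% → Plan Y
Overall: Plan Y 116/365 = 31.8%, the Basic plan 111/278 = 39.9% → the Basic plan
(Plan Y wins every signup group but the Basic plan wins overall — Plan Y's customers skew toward the low-rate affiliate group.)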